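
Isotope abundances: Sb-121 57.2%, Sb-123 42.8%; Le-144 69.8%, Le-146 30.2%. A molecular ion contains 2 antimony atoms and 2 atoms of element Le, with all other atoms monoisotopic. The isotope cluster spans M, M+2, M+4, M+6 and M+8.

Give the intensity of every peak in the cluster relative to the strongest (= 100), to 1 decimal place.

Antimony pattern (n=2): 0.327184 : 0.489632 : 0.183184
Element Le pattern (n=2): 0.487204 : 0.421592 : 0.091204
Convolve the two distributions (both contribute in 2-u steps):
  M: 0.327184×0.487204 = 0.159405
  M+2: 0.327184×0.421592 + 0.489632×0.487204 = 0.376489
  M+4: 0.327184×0.091204 + 0.489632×0.421592 + 0.183184×0.487204 = 0.325513
  M+6: 0.489632×0.091204 + 0.183184×0.421592 = 0.121885
  M+8: 0.183184×0.091204 = 0.016707
Scale to base peak (0.376489) = 100: 42.3 : 100.0 : 86.5 : 32.4 : 4.4

42.3 : 100.0 : 86.5 : 32.4 : 4.4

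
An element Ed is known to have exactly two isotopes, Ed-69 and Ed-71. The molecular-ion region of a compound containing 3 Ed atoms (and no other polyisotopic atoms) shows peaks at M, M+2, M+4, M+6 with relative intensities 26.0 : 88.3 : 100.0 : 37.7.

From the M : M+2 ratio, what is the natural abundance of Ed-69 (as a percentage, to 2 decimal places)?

46.90%

Write p for the Ed-69 fraction. I(M+2)/I(M) = [C(3,1)·p^2·(1−p)] / p^3 = 3·(1−p)/p = 88.3/26.0 = 3.3962
(1−p)/p = 3.3962/3 = 1.1321  ⇒  p = 1/(1 + 1.1321) = 0.4690
Ed-69: 46.90%, Ed-71: 53.10%.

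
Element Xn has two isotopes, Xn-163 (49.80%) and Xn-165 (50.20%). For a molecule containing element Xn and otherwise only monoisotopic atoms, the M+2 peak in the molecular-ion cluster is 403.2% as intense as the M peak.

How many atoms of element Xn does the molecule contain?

4

With n Xn atoms, P(M+2)/P(M) = C(n,1)·p^(n−1)q / p^n = n·q/p = n · 0.5020/0.4980.
n = 4.032 × 0.4980/0.5020 = 4.00 ≈ 4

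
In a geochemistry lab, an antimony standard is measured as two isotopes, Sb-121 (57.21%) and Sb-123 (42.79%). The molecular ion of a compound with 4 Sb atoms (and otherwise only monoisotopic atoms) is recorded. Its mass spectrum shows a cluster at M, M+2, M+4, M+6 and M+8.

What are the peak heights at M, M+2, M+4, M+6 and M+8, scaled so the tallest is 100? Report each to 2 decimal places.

Each Sb atom is independently Sb-121 (p = 0.5721) or Sb-123 (q = 0.4279); the cluster is the binomial expansion (p + q)^4.
P(M) = 0.5721^4 = 0.107124
P(M+2) = 4 × 0.5721^3 × 0.4279^1 = 0.320493
P(M+4) = 6 × 0.5721^2 × 0.4279^2 = 0.359567
P(M+6) = 4 × 0.5721^1 × 0.4279^3 = 0.179291
P(M+8) = 0.4279^4 = 0.033525
The M+4 peak is largest (0.359567); scaling to 100 gives 29.79 : 89.13 : 100.00 : 49.86 : 9.32.

29.79 : 89.13 : 100.00 : 49.86 : 9.32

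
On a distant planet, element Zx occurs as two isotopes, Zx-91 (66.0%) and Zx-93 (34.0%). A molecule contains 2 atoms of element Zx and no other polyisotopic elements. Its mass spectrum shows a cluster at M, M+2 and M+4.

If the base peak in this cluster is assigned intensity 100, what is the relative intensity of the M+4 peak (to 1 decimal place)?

25.8

Binomial terms of (0.660 + 0.340)^2: M 0.4356, M+2 0.4488, M+4 0.1156 → M+2 is the base peak.
P(M+2) = C(2,1) × 0.660^1 × 0.340^1 = 2 × 0.6600 × 0.3400 = 0.448800 (base)
P(M+4) = C(2,2) × 0.660^0 × 0.340^2 = 1 × 1.0000 × 0.1156 = 0.115600
Relative intensity = 0.115600 / 0.448800 × 100 = 25.8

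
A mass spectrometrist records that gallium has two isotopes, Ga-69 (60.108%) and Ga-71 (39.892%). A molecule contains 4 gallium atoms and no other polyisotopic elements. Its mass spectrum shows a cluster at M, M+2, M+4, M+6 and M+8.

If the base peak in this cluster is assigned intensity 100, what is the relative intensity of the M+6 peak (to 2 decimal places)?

Term probabilities: M 0.1305, M+2 0.3465, M+4 0.3450, M+6 0.1526, M+8 0.0253. Base peak = M+2.
P(M+2) = C(4,1) × 0.60108^3 × 0.39892^1 = 4 × 0.2171685 × 0.39892 = 0.346531 (base)
P(M+6) = C(4,3) × 0.60108^1 × 0.39892^3 = 4 × 0.60108 × 0.063483 = 0.152633
Relative intensity = 0.152633 / 0.346531 × 100 = 44.05

44.05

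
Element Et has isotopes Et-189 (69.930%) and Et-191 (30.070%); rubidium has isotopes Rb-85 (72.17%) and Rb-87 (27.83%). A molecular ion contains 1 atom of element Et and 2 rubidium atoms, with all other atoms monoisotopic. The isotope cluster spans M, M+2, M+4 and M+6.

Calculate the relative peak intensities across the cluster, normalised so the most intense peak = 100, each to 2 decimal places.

Element Et pattern (n=1): 0.6993 : 0.3007
Rubidium pattern (n=2): 0.52085089 : 0.40169822 : 0.07745089
Convolve the two distributions (both contribute in 2-u steps):
  M: 0.6993×0.52085089 = 0.364231
  M+2: 0.6993×0.40169822 + 0.3007×0.52085089 = 0.437527
  M+4: 0.6993×0.07745089 + 0.3007×0.40169822 = 0.174952
  M+6: 0.3007×0.07745089 = 0.023289
Scale to base peak (0.437527) = 100: 83.25 : 100.00 : 39.99 : 5.32

83.25 : 100.00 : 39.99 : 5.32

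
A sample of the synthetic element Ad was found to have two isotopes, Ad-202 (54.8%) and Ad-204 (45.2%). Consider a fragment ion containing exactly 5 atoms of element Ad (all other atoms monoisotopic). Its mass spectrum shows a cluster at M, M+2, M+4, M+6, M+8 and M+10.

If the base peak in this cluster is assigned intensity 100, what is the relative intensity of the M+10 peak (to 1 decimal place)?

Term probabilities: M 0.0494, M+2 0.2038, M+4 0.3362, M+6 0.2773, M+8 0.1144, M+10 0.0189. Base peak = M+4.
P(M+4) = C(5,2) × 0.548^3 × 0.452^2 = 10 × 0.16456659 × 0.204304 = 0.336216 (base)
P(M+10) = C(5,5) × 0.548^0 × 0.452^5 = 1 × 1.0000 × 0.01886654 = 0.018867
Relative intensity = 0.018867 / 0.336216 × 100 = 5.6

5.6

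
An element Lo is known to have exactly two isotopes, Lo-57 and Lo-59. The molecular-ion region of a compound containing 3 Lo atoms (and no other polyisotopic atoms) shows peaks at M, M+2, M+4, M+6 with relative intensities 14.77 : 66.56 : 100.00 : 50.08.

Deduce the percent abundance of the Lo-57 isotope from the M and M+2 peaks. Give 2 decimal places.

If p is the fraction of Lo that is Lo-57, then I(M+2)/I(M) = [C(3,1)·p^2·(1−p)] / p^3 = 3·(1−p)/p = 66.56/14.77 = 4.5064
(1−p)/p = 4.5064/3 = 1.5021  ⇒  p = 1/(1 + 1.5021) = 0.3997
Lo-57: 39.97%, Lo-59: 60.03%.

39.97%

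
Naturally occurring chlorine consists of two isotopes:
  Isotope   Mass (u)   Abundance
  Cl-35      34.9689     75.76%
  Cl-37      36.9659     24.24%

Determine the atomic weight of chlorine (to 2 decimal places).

Weight each isotope mass by its fractional abundance: 0.7576 × 34.9689 + 0.2424 × 36.9659
= 26.49244 + 8.96053 = 35.45297 u

35.45 u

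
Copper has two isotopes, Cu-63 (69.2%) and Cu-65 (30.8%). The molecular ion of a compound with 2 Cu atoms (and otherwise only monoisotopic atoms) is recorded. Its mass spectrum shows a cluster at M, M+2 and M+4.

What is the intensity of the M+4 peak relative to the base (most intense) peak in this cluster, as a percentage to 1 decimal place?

Term probabilities: M 0.4789, M+2 0.4263, M+4 0.0949. Base peak = M.
P(M) = C(2,0) × 0.692^2 × 0.308^0 = 1 × 0.478864 × 1.0000 = 0.478864 (base)
P(M+4) = C(2,2) × 0.692^0 × 0.308^2 = 1 × 1.0000 × 0.094864 = 0.094864
Relative intensity = 0.094864 / 0.478864 × 100 = 19.8

19.8%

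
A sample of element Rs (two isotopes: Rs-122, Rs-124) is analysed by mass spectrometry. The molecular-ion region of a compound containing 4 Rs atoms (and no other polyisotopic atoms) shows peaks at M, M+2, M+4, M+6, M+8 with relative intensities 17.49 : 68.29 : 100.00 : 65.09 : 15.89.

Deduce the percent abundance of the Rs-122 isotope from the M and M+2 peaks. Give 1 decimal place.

Let p = fractional abundance of Rs-122. I(M+2)/I(M) = [C(4,1)·p^3·(1−p)] / p^4 = 4·(1−p)/p = 68.29/17.49 = 3.9045
(1−p)/p = 3.9045/4 = 0.9761  ⇒  p = 1/(1 + 0.9761) = 0.5060
Rs-122: 50.6%, Rs-124: 49.4%.

50.6%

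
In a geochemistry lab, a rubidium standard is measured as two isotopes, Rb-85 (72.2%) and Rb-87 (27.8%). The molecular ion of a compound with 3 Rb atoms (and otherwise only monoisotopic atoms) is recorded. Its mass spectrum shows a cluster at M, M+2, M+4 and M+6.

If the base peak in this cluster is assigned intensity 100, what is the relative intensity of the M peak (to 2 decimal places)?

Term probabilities: M 0.3764, M+2 0.4348, M+4 0.1674, M+6 0.0215. Base peak = M+2.
P(M+2) = C(3,1) × 0.722^2 × 0.278^1 = 3 × 0.521284 × 0.2780 = 0.434751 (base)
P(M) = C(3,0) × 0.722^3 × 0.278^0 = 1 × 0.37636705 × 1.0000 = 0.376367
Relative intensity = 0.376367 / 0.434751 × 100 = 86.57

86.57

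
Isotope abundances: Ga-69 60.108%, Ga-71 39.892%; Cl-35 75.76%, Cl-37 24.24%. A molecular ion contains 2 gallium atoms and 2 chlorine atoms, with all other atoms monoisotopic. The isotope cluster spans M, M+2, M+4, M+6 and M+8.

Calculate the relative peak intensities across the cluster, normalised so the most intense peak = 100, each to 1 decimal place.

Gallium pattern (n=2): 0.36129717 : 0.47956567 : 0.15913717
Chlorine pattern (n=2): 0.57395776 : 0.36728448 : 0.05875776
Convolve the two distributions (both contribute in 2-u steps):
  M: 0.36129717×0.57395776 = 0.207369
  M+2: 0.36129717×0.36728448 + 0.47956567×0.57395776 = 0.407949
  M+4: 0.36129717×0.05875776 + 0.47956567×0.36728448 + 0.15913717×0.57395776 = 0.288704
  M+6: 0.47956567×0.05875776 + 0.15913717×0.36728448 = 0.086627
  M+8: 0.15913717×0.05875776 = 0.009351
Scale to base peak (0.407949) = 100: 50.8 : 100.0 : 70.8 : 21.2 : 2.3

50.8 : 100.0 : 70.8 : 21.2 : 2.3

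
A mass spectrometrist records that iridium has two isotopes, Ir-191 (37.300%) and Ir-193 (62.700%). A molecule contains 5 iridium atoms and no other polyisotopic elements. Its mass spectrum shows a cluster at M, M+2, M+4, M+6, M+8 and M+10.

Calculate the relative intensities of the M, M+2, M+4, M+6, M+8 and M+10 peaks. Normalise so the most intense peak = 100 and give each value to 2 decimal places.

Expanding (0.37300 + 0.62700)^5:
P(M) = 0.37300^5 = 0.007220
P(M+2) = 5 × 0.37300^4 × 0.62700^1 = 0.060684
P(M+4) = 10 × 0.37300^3 × 0.62700^2 = 0.204015
P(M+6) = 10 × 0.37300^2 × 0.62700^3 = 0.342942
P(M+8) = 5 × 0.37300^1 × 0.62700^4 = 0.288237
P(M+10) = 0.62700^5 = 0.096903
The M+6 peak is largest (0.342942); scaling to 100 gives 2.11 : 17.70 : 59.49 : 100.00 : 84.05 : 28.26.

2.11 : 17.70 : 59.49 : 100.00 : 84.05 : 28.26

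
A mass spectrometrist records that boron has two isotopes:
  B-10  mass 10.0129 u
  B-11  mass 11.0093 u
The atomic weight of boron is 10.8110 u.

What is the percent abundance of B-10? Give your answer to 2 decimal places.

19.90%

With x = fraction of B-10 (so B-11 is 1 − x):
10.0129·x + 11.0093·(1 − x) = 10.8110
(10.0129 − 11.0093)·x = 10.8110 − 11.0093
x = -0.1983 / -0.9964 = 0.19902 → 19.90% B-10, 80.10% B-11.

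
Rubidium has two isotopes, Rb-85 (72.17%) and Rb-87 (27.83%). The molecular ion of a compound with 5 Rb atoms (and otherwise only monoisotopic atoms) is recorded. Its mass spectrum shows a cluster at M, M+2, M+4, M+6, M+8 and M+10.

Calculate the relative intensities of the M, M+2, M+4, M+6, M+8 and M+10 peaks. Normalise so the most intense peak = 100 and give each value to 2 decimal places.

51.86 : 100.00 : 77.12 : 29.74 : 5.73 : 0.44

The 5 Rb atoms are independent, so intensities follow the terms of (0.7217 + 0.2783)^5.
P(M) = 0.7217^5 = 0.195787
P(M+2) = 5 × 0.7217^4 × 0.2783^1 = 0.377494
P(M+4) = 10 × 0.7217^3 × 0.2783^2 = 0.291136
P(M+6) = 10 × 0.7217^2 × 0.2783^3 = 0.112267
P(M+8) = 5 × 0.7217^1 × 0.2783^4 = 0.021646
P(M+10) = 0.2783^5 = 0.001669
The M+2 peak is largest (0.377494); scaling to 100 gives 51.86 : 100.00 : 77.12 : 29.74 : 5.73 : 0.44.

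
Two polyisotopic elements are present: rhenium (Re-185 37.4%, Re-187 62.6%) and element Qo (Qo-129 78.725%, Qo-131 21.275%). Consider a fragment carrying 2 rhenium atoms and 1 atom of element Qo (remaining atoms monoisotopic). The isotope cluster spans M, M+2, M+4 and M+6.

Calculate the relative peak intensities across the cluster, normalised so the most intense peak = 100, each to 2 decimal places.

26.98 : 97.61 : 100.00 : 20.43

Rhenium pattern (n=2): 0.139876 : 0.468248 : 0.391876
Element Qo pattern (n=1): 0.78725 : 0.21275
Convolve the two distributions (both contribute in 2-u steps):
  M: 0.139876×0.78725 = 0.110117
  M+2: 0.139876×0.21275 + 0.468248×0.78725 = 0.398387
  M+4: 0.468248×0.21275 + 0.391876×0.78725 = 0.408124
  M+6: 0.391876×0.21275 = 0.083372
Scale to base peak (0.408124) = 100: 26.98 : 97.61 : 100.00 : 20.43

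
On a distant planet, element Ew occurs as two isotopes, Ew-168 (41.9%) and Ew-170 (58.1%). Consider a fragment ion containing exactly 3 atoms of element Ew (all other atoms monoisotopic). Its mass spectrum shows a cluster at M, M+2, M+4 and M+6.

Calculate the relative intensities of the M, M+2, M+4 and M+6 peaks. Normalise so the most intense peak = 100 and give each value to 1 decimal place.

17.3 : 72.1 : 100.0 : 46.2

Expanding (0.419 + 0.581)^3:
P(M) = 0.419^3 = 0.073560
P(M+2) = 3 × 0.419^2 × 0.581^1 = 0.306003
P(M+4) = 3 × 0.419^1 × 0.581^2 = 0.424314
P(M+6) = 0.581^3 = 0.196123
The M+4 peak is largest (0.424314); scaling to 100 gives 17.3 : 72.1 : 100.0 : 46.2.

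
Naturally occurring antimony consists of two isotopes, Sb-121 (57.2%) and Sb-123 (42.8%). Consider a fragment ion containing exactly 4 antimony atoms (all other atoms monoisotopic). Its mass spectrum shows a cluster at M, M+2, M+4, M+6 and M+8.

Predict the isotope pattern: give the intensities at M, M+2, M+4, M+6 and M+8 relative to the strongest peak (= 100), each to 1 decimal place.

29.8 : 89.1 : 100.0 : 49.9 : 9.3

The 4 Sb atoms are independent, so intensities follow the terms of (0.572 + 0.428)^4.
P(M) = 0.572^4 = 0.107049
P(M+2) = 4 × 0.572^3 × 0.428^1 = 0.320400
P(M+4) = 6 × 0.572^2 × 0.428^2 = 0.359609
P(M+6) = 4 × 0.572^1 × 0.428^3 = 0.179385
P(M+8) = 0.428^4 = 0.033556
The M+4 peak is largest (0.359609); scaling to 100 gives 29.8 : 89.1 : 100.0 : 49.9 : 9.3.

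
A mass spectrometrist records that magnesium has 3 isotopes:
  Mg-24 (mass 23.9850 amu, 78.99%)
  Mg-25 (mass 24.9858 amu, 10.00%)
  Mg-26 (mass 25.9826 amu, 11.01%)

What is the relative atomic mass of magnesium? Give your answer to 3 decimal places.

Average mass = Σ (abundance × isotope mass) = 0.7899 × 23.9850 + 0.1000 × 24.9858 + 0.1101 × 25.9826
= 18.94575 + 2.49858 + 2.86068 = 24.30501 amu

24.305 amu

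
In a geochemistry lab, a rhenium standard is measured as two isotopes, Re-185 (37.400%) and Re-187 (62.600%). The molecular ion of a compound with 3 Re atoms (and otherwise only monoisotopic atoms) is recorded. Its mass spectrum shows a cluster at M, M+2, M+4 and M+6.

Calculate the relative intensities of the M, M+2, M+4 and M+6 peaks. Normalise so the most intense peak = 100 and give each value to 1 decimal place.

Expanding (0.37400 + 0.62600)^3:
P(M) = 0.37400^3 = 0.052314
P(M+2) = 3 × 0.37400^2 × 0.62600^1 = 0.262687
P(M+4) = 3 × 0.37400^1 × 0.62600^2 = 0.439685
P(M+6) = 0.62600^3 = 0.245314
The M+4 peak is largest (0.439685); scaling to 100 gives 11.9 : 59.7 : 100.0 : 55.8.

11.9 : 59.7 : 100.0 : 55.8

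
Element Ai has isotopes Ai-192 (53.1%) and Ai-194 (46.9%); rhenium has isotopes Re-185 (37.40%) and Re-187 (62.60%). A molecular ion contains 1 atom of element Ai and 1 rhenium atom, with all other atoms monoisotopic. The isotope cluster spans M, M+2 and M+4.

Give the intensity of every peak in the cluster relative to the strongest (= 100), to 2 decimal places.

39.11 : 100.00 : 57.82

Element Ai pattern (n=1): 0.5310 : 0.4690
Rhenium pattern (n=1): 0.3740 : 0.6260
Convolve the two distributions (both contribute in 2-u steps):
  M: 0.5310×0.3740 = 0.198594
  M+2: 0.5310×0.6260 + 0.4690×0.3740 = 0.507812
  M+4: 0.4690×0.6260 = 0.293594
Scale to base peak (0.507812) = 100: 39.11 : 100.00 : 57.82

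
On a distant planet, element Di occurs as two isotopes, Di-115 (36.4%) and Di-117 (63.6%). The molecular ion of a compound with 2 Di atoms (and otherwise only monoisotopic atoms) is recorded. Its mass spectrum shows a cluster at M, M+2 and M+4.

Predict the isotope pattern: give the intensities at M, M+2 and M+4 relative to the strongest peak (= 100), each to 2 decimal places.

Expanding (0.364 + 0.636)^2:
P(M) = 0.364^2 = 0.132496
P(M+2) = 2 × 0.364^1 × 0.636^1 = 0.463008
P(M+4) = 0.636^2 = 0.404496
The M+2 peak is largest (0.463008); scaling to 100 gives 28.62 : 100.00 : 87.36.

28.62 : 100.00 : 87.36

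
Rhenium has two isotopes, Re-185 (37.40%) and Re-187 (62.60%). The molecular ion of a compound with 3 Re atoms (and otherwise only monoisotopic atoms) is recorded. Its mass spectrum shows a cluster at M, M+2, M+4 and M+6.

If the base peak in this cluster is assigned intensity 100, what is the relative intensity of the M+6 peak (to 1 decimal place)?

55.8

(0.3740 + 0.6260)^3 gives M 0.0523, M+2 0.2627, M+4 0.4397, M+6 0.2453; the largest is M+4.
P(M+4) = C(3,2) × 0.3740^1 × 0.6260^2 = 3 × 0.3740 × 0.391876 = 0.439685 (base)
P(M+6) = C(3,3) × 0.3740^0 × 0.6260^3 = 1 × 1.0000 × 0.24531438 = 0.245314
Relative intensity = 0.245314 / 0.439685 × 100 = 55.8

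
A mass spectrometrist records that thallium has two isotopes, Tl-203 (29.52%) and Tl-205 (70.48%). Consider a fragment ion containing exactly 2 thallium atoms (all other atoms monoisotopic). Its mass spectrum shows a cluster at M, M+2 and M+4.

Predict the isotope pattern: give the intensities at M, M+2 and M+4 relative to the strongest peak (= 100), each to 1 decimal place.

17.5 : 83.8 : 100.0

The 2 Tl atoms are independent, so intensities follow the terms of (0.2952 + 0.7048)^2.
P(M) = 0.2952^2 = 0.087143
P(M+2) = 2 × 0.2952^1 × 0.7048^1 = 0.416114
P(M+4) = 0.7048^2 = 0.496743
The M+4 peak is largest (0.496743); scaling to 100 gives 17.5 : 83.8 : 100.0.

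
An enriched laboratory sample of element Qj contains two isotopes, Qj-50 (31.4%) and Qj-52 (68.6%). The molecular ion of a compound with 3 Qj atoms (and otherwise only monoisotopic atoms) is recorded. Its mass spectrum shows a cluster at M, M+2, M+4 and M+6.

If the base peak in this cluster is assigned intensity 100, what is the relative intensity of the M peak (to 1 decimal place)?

Binomial terms of (0.314 + 0.686)^3: M 0.0310, M+2 0.2029, M+4 0.4433, M+6 0.3228 → M+4 is the base peak.
P(M+4) = C(3,2) × 0.314^1 × 0.686^2 = 3 × 0.3140 × 0.470596 = 0.443301 (base)
P(M) = C(3,0) × 0.314^3 × 0.686^0 = 1 × 0.03095914 × 1.0000 = 0.030959
Relative intensity = 0.030959 / 0.443301 × 100 = 7.0

7.0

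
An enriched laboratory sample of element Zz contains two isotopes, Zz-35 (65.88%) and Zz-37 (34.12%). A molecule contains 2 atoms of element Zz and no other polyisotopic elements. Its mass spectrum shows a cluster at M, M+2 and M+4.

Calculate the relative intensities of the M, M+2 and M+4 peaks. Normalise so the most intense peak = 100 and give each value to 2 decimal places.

96.54 : 100.00 : 25.90

Each Zz atom is independently Zz-35 (p = 0.6588) or Zz-37 (q = 0.3412); the cluster is the binomial expansion (p + q)^2.
P(M) = 0.6588^2 = 0.434017
P(M+2) = 2 × 0.6588^1 × 0.3412^1 = 0.449565
P(M+4) = 0.3412^2 = 0.116417
The M+2 peak is largest (0.449565); scaling to 100 gives 96.54 : 100.00 : 25.90.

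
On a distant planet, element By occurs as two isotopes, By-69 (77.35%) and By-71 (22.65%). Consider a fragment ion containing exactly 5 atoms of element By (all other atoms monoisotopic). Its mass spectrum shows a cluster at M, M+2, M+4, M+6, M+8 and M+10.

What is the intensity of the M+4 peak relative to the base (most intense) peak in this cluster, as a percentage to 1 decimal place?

58.6%

Binomial terms of (0.7735 + 0.2265)^5: M 0.2769, M+2 0.4054, M+4 0.2374, M+6 0.0695, M+8 0.0102, M+10 0.0006 → M+2 is the base peak.
P(M+2) = C(5,1) × 0.7735^4 × 0.2265^1 = 5 × 0.35796558 × 0.2265 = 0.405396 (base)
P(M+4) = C(5,2) × 0.7735^3 × 0.2265^2 = 10 × 0.46278679 × 0.05130225 = 0.237420
Relative intensity = 0.237420 / 0.405396 × 100 = 58.6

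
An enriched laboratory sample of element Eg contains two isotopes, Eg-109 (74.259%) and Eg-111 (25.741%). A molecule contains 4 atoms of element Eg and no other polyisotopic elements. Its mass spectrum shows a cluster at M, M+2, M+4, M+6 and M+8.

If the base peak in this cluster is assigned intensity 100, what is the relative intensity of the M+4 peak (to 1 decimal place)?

52.0

Binomial terms of (0.74259 + 0.25741)^4: M 0.3041, M+2 0.4216, M+4 0.2192, M+6 0.0507, M+8 0.0044 → M+2 is the base peak.
P(M+2) = C(4,1) × 0.74259^3 × 0.25741^1 = 4 × 0.40949376 × 0.25741 = 0.421631 (base)
P(M+4) = C(4,2) × 0.74259^2 × 0.25741^2 = 6 × 0.55143991 × 0.06625991 = 0.219230
Relative intensity = 0.219230 / 0.421631 × 100 = 52.0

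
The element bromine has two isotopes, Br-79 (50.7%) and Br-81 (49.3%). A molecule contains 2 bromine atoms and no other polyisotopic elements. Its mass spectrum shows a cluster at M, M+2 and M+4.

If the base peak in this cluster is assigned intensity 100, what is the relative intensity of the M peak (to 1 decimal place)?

51.4

(0.507 + 0.493)^2 gives M 0.2570, M+2 0.4999, M+4 0.2430; the largest is M+2.
P(M+2) = C(2,1) × 0.507^1 × 0.493^1 = 2 × 0.5070 × 0.4930 = 0.499902 (base)
P(M) = C(2,0) × 0.507^2 × 0.493^0 = 1 × 0.257049 × 1.0000 = 0.257049
Relative intensity = 0.257049 / 0.499902 × 100 = 51.4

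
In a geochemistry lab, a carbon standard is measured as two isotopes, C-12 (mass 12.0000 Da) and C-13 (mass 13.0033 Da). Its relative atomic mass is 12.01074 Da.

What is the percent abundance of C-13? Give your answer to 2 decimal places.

With x = fraction of C-12 (so C-13 is 1 − x):
12.0000·x + 13.0033·(1 − x) = 12.01074
(12.0000 − 13.0033)·x = 12.01074 − 13.0033
x = -0.99256 / -1.0033 = 0.98930 → 98.93% C-12, 1.07% C-13.

1.07%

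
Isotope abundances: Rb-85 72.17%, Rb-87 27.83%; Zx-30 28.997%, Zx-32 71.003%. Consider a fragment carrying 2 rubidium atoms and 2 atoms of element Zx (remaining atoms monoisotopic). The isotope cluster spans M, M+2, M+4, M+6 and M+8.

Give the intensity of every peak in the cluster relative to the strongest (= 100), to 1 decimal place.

10.1 : 57.1 : 100.0 : 53.9 : 9.0

Rubidium pattern (n=2): 0.52085089 : 0.40169822 : 0.07745089
Element Zx pattern (n=2): 0.0840826 : 0.4117748 : 0.5041426
Convolve the two distributions (both contribute in 2-u steps):
  M: 0.52085089×0.0840826 = 0.043794
  M+2: 0.52085089×0.4117748 + 0.40169822×0.0840826 = 0.248249
  M+4: 0.52085089×0.5041426 + 0.40169822×0.4117748 + 0.07745089×0.0840826 = 0.434505
  M+6: 0.40169822×0.5041426 + 0.07745089×0.4117748 = 0.234406
  M+8: 0.07745089×0.5041426 = 0.039046
Scale to base peak (0.434505) = 100: 10.1 : 57.1 : 100.0 : 53.9 : 9.0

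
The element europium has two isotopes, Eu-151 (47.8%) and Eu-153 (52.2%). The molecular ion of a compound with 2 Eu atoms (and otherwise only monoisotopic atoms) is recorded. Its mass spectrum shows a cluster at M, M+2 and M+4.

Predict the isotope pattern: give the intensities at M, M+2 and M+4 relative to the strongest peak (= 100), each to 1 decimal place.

Expanding (0.478 + 0.522)^2:
P(M) = 0.478^2 = 0.228484
P(M+2) = 2 × 0.478^1 × 0.522^1 = 0.499032
P(M+4) = 0.522^2 = 0.272484
The M+2 peak is largest (0.499032); scaling to 100 gives 45.8 : 100.0 : 54.6.

45.8 : 100.0 : 54.6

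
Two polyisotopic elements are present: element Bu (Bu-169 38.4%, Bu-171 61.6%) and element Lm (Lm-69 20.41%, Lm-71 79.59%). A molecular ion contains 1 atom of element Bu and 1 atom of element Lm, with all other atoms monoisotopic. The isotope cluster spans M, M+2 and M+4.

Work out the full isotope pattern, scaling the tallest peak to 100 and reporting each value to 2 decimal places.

Element Bu pattern (n=1): 0.3840 : 0.6160
Element Lm pattern (n=1): 0.2041 : 0.7959
Convolve the two distributions (both contribute in 2-u steps):
  M: 0.3840×0.2041 = 0.078374
  M+2: 0.3840×0.7959 + 0.6160×0.2041 = 0.431351
  M+4: 0.6160×0.7959 = 0.490274
Scale to base peak (0.490274) = 100: 15.99 : 87.98 : 100.00

15.99 : 87.98 : 100.00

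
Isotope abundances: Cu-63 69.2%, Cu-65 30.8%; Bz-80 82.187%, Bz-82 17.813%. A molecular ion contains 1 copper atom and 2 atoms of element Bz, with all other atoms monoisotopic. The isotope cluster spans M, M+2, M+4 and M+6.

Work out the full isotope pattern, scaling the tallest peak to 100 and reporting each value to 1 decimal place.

100.0 : 87.9 : 24.0 : 2.1

Copper pattern (n=1): 0.6920 : 0.3080
Element Bz pattern (n=2): 0.6754703 : 0.29279941 : 0.0317303
Convolve the two distributions (both contribute in 2-u steps):
  M: 0.6920×0.6754703 = 0.467425
  M+2: 0.6920×0.29279941 + 0.3080×0.6754703 = 0.410662
  M+4: 0.6920×0.0317303 + 0.3080×0.29279941 = 0.112140
  M+6: 0.3080×0.0317303 = 0.009773
Scale to base peak (0.467425) = 100: 100.0 : 87.9 : 24.0 : 2.1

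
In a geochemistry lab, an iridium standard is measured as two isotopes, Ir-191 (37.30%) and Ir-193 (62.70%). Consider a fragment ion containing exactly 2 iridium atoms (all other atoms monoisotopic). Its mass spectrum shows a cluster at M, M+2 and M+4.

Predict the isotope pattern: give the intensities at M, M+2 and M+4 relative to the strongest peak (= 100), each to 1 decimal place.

29.7 : 100.0 : 84.0

Expanding (0.3730 + 0.6270)^2:
P(M) = 0.3730^2 = 0.139129
P(M+2) = 2 × 0.3730^1 × 0.6270^1 = 0.467742
P(M+4) = 0.6270^2 = 0.393129
The M+2 peak is largest (0.467742); scaling to 100 gives 29.7 : 100.0 : 84.0.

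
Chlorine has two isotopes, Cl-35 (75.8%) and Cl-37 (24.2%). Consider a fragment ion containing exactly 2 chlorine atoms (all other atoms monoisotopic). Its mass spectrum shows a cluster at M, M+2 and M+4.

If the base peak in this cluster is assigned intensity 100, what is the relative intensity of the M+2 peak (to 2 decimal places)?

63.85

Term probabilities: M 0.5746, M+2 0.3669, M+4 0.0586. Base peak = M.
P(M) = C(2,0) × 0.758^2 × 0.242^0 = 1 × 0.574564 × 1.0000 = 0.574564 (base)
P(M+2) = C(2,1) × 0.758^1 × 0.242^1 = 2 × 0.7580 × 0.2420 = 0.366872
Relative intensity = 0.366872 / 0.574564 × 100 = 63.85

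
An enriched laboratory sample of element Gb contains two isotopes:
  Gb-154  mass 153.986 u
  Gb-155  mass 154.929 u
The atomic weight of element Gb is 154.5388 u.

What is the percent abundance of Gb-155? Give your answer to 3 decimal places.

Writing the weighted mean with unknown fraction x of Gb-154:
153.986·x + 154.929·(1 − x) = 154.5388
(153.986 − 154.929)·x = 154.5388 − 154.929
x = -0.3902 / -0.943 = 0.41379 → 41.379% Gb-154, 58.621% Gb-155.

58.621%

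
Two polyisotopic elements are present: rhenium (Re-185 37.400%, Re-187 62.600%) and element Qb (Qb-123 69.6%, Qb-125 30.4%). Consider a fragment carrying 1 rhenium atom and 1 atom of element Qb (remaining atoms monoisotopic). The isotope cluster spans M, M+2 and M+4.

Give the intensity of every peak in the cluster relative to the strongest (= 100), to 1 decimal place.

Rhenium pattern (n=1): 0.3740 : 0.6260
Element Qb pattern (n=1): 0.6960 : 0.3040
Convolve the two distributions (both contribute in 2-u steps):
  M: 0.3740×0.6960 = 0.260304
  M+2: 0.3740×0.3040 + 0.6260×0.6960 = 0.549392
  M+4: 0.6260×0.3040 = 0.190304
Scale to base peak (0.549392) = 100: 47.4 : 100.0 : 34.6

47.4 : 100.0 : 34.6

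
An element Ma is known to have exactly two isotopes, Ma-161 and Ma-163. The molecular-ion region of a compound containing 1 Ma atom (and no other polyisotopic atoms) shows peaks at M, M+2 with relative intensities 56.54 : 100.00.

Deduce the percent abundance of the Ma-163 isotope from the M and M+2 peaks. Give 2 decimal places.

Let p = fractional abundance of Ma-161. I(M+2)/I(M) = [C(1,1)·p^0·(1−p)] / p^1 = 1·(1−p)/p = 100.00/56.54 = 1.7687
(1−p)/p = 1.7687/1 = 1.7687  ⇒  p = 1/(1 + 1.7687) = 0.3612
Ma-161: 36.12%, Ma-163: 63.88%.

63.88%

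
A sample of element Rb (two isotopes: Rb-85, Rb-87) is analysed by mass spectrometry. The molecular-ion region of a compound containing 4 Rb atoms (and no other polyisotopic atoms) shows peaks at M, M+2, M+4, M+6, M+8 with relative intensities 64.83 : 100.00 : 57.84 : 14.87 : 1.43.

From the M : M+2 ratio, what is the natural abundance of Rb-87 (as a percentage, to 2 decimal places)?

If p is the fraction of Rb that is Rb-85, then I(M+2)/I(M) = [C(4,1)·p^3·(1−p)] / p^4 = 4·(1−p)/p = 100.00/64.83 = 1.5425
(1−p)/p = 1.5425/4 = 0.3856  ⇒  p = 1/(1 + 0.3856) = 0.7217
Rb-85: 72.17%, Rb-87: 27.83%.

27.83%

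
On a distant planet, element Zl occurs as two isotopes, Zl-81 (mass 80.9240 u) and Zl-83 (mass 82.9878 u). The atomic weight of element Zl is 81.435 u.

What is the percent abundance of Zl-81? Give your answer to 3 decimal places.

75.240%

With x = fraction of Zl-81 (so Zl-83 is 1 − x):
80.9240·x + 82.9878·(1 − x) = 81.435
(80.9240 − 82.9878)·x = 81.435 − 82.9878
x = -1.5528 / -2.0638 = 0.75240 → 75.240% Zl-81, 24.760% Zl-83.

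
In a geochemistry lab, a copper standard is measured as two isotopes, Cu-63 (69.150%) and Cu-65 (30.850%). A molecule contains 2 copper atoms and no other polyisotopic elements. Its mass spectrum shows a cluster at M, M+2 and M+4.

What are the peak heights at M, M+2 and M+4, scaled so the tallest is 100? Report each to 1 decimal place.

The 2 Cu atoms are independent, so intensities follow the terms of (0.69150 + 0.30850)^2.
P(M) = 0.69150^2 = 0.478172
P(M+2) = 2 × 0.69150^1 × 0.30850^1 = 0.426656
P(M+4) = 0.30850^2 = 0.095172
The M peak is largest (0.478172); scaling to 100 gives 100.0 : 89.2 : 19.9.

100.0 : 89.2 : 19.9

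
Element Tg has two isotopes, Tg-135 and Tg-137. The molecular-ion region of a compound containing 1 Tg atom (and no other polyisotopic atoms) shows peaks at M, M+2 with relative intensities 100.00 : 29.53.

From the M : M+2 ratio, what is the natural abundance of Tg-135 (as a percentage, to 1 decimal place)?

Let p = fractional abundance of Tg-135. I(M+2)/I(M) = [C(1,1)·p^0·(1−p)] / p^1 = 1·(1−p)/p = 29.53/100.00 = 0.2953
(1−p)/p = 0.2953/1 = 0.2953  ⇒  p = 1/(1 + 0.2953) = 0.7720
Tg-135: 77.2%, Tg-137: 22.8%.

77.2%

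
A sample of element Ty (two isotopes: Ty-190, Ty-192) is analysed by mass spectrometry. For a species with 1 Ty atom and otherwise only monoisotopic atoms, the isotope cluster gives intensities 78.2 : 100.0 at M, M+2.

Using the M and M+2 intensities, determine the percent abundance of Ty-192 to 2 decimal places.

56.12%

Write p for the Ty-190 fraction. I(M+2)/I(M) = [C(1,1)·p^0·(1−p)] / p^1 = 1·(1−p)/p = 100.0/78.2 = 1.2788
(1−p)/p = 1.2788/1 = 1.2788  ⇒  p = 1/(1 + 1.2788) = 0.4388
Ty-190: 43.88%, Ty-192: 56.12%.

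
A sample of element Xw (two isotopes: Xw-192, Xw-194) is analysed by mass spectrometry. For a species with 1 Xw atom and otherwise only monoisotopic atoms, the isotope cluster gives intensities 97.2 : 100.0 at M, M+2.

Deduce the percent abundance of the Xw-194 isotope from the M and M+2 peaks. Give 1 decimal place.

50.7%

Write p for the Xw-192 fraction. I(M+2)/I(M) = [C(1,1)·p^0·(1−p)] / p^1 = 1·(1−p)/p = 100.0/97.2 = 1.0288
(1−p)/p = 1.0288/1 = 1.0288  ⇒  p = 1/(1 + 1.0288) = 0.4929
Xw-192: 49.3%, Xw-194: 50.7%.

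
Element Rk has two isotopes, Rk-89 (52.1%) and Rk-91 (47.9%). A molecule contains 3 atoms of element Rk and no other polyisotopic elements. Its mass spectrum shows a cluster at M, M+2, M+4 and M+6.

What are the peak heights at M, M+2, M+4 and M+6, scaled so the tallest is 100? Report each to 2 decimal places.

Each Rk atom is independently Rk-89 (p = 0.521) or Rk-91 (q = 0.479); the cluster is the binomial expansion (p + q)^3.
P(M) = 0.521^3 = 0.141421
P(M+2) = 3 × 0.521^2 × 0.479^1 = 0.390061
P(M+4) = 3 × 0.521^1 × 0.479^2 = 0.358616
P(M+6) = 0.479^3 = 0.109902
The M+2 peak is largest (0.390061); scaling to 100 gives 36.26 : 100.00 : 91.94 : 28.18.

36.26 : 100.00 : 91.94 : 28.18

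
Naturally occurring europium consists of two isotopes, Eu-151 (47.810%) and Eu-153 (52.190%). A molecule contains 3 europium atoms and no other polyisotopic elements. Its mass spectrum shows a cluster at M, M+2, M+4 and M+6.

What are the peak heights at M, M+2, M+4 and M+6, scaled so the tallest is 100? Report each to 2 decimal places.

Each Eu atom is independently Eu-151 (p = 0.47810) or Eu-153 (q = 0.52190); the cluster is the binomial expansion (p + q)^3.
P(M) = 0.47810^3 = 0.109284
P(M+2) = 3 × 0.47810^2 × 0.52190^1 = 0.357887
P(M+4) = 3 × 0.47810^1 × 0.52190^2 = 0.390674
P(M+6) = 0.52190^3 = 0.142155
The M+4 peak is largest (0.390674); scaling to 100 gives 27.97 : 91.61 : 100.00 : 36.39.

27.97 : 91.61 : 100.00 : 36.39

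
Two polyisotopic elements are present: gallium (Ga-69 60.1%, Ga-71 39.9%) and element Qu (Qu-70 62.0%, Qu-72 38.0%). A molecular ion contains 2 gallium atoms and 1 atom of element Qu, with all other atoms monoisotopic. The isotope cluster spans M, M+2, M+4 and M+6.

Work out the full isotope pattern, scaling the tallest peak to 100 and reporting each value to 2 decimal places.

51.53 : 100.00 : 64.65 : 13.92

Gallium pattern (n=2): 0.361201 : 0.479598 : 0.159201
Element Qu pattern (n=1): 0.6200 : 0.3800
Convolve the two distributions (both contribute in 2-u steps):
  M: 0.361201×0.6200 = 0.223945
  M+2: 0.361201×0.3800 + 0.479598×0.6200 = 0.434607
  M+4: 0.479598×0.3800 + 0.159201×0.6200 = 0.280952
  M+6: 0.159201×0.3800 = 0.060496
Scale to base peak (0.434607) = 100: 51.53 : 100.00 : 64.65 : 13.92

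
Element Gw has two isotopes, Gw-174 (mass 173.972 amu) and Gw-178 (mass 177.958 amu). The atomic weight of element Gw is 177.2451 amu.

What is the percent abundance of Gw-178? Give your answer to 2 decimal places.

With x = fraction of Gw-174 (so Gw-178 is 1 − x):
173.972·x + 177.958·(1 − x) = 177.2451
(173.972 − 177.958)·x = 177.2451 − 177.958
x = -0.7129 / -3.986 = 0.17885 → 17.89% Gw-174, 82.11% Gw-178.

82.11%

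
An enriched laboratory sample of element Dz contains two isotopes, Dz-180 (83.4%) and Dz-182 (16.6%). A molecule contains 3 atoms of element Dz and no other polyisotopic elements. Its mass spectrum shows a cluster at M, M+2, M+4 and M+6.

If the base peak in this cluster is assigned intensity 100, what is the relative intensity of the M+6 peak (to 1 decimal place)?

0.8

Binomial terms of (0.834 + 0.166)^3: M 0.5801, M+2 0.3464, M+4 0.0689, M+6 0.0046 → M is the base peak.
P(M) = C(3,0) × 0.834^3 × 0.166^0 = 1 × 0.5800937 × 1.0000 = 0.580094 (base)
P(M+6) = C(3,3) × 0.834^0 × 0.166^3 = 1 × 1.0000 × 0.0045743 = 0.004574
Relative intensity = 0.004574 / 0.580094 × 100 = 0.8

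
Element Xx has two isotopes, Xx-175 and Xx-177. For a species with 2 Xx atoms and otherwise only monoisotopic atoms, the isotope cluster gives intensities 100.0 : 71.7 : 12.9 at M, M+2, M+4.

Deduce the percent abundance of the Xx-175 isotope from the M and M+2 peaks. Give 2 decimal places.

Let p = fractional abundance of Xx-175. I(M+2)/I(M) = [C(2,1)·p^1·(1−p)] / p^2 = 2·(1−p)/p = 71.7/100.0 = 0.7170
(1−p)/p = 0.7170/2 = 0.3585  ⇒  p = 1/(1 + 0.3585) = 0.7361
Xx-175: 73.61%, Xx-177: 26.39%.

73.61%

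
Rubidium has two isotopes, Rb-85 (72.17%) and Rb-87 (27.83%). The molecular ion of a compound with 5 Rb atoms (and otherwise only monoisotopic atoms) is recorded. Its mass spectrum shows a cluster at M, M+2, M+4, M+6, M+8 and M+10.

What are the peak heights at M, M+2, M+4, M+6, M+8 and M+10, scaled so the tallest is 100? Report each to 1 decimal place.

Expanding (0.7217 + 0.2783)^5:
P(M) = 0.7217^5 = 0.195787
P(M+2) = 5 × 0.7217^4 × 0.2783^1 = 0.377494
P(M+4) = 10 × 0.7217^3 × 0.2783^2 = 0.291136
P(M+6) = 10 × 0.7217^2 × 0.2783^3 = 0.112267
P(M+8) = 5 × 0.7217^1 × 0.2783^4 = 0.021646
P(M+10) = 0.2783^5 = 0.001669
The M+2 peak is largest (0.377494); scaling to 100 gives 51.9 : 100.0 : 77.1 : 29.7 : 5.7 : 0.4.

51.9 : 100.0 : 77.1 : 29.7 : 5.7 : 0.4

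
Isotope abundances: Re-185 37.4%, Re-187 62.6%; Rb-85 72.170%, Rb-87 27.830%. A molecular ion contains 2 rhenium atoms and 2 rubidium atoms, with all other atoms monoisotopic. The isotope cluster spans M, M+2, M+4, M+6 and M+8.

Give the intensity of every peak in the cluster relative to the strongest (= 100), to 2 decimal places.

18.08 : 74.45 : 100.00 : 48.06 : 7.53

Rhenium pattern (n=2): 0.139876 : 0.468248 : 0.391876
Rubidium pattern (n=2): 0.52085089 : 0.40169822 : 0.07745089
Convolve the two distributions (both contribute in 2-u steps):
  M: 0.139876×0.52085089 = 0.072855
  M+2: 0.139876×0.40169822 + 0.468248×0.52085089 = 0.300075
  M+4: 0.139876×0.07745089 + 0.468248×0.40169822 + 0.391876×0.52085089 = 0.403037
  M+6: 0.468248×0.07745089 + 0.391876×0.40169822 = 0.193682
  M+8: 0.391876×0.07745089 = 0.030351
Scale to base peak (0.403037) = 100: 18.08 : 74.45 : 100.00 : 48.06 : 7.53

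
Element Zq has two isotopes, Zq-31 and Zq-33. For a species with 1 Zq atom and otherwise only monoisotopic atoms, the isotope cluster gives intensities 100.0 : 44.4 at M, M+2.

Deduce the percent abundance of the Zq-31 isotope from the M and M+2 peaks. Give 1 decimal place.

69.3%

Write p for the Zq-31 fraction. I(M+2)/I(M) = [C(1,1)·p^0·(1−p)] / p^1 = 1·(1−p)/p = 44.4/100.0 = 0.4440
(1−p)/p = 0.4440/1 = 0.4440  ⇒  p = 1/(1 + 0.4440) = 0.6925
Zq-31: 69.3%, Zq-33: 30.7%.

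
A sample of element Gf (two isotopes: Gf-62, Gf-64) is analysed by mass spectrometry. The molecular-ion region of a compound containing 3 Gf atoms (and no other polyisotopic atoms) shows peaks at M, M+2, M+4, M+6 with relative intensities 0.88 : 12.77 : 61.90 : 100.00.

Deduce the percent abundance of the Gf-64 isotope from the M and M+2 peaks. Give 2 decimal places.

Let p = fractional abundance of Gf-62. I(M+2)/I(M) = [C(3,1)·p^2·(1−p)] / p^3 = 3·(1−p)/p = 12.77/0.88 = 14.5114
(1−p)/p = 14.5114/3 = 4.8371  ⇒  p = 1/(1 + 4.8371) = 0.1713
Gf-62: 17.13%, Gf-64: 82.87%.

82.87%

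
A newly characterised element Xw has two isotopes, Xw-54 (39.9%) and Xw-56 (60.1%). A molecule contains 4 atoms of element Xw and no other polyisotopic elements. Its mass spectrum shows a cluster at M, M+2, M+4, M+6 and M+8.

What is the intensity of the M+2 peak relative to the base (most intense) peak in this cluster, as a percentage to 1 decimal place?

44.1%

Term probabilities: M 0.0253, M+2 0.1527, M+4 0.3450, M+6 0.3465, M+8 0.1305. Base peak = M+6.
P(M+6) = C(4,3) × 0.399^1 × 0.601^3 = 4 × 0.3990 × 0.2170818 = 0.346463 (base)
P(M+2) = C(4,1) × 0.399^3 × 0.601^1 = 4 × 0.0635212 × 0.6010 = 0.152705
Relative intensity = 0.152705 / 0.346463 × 100 = 44.1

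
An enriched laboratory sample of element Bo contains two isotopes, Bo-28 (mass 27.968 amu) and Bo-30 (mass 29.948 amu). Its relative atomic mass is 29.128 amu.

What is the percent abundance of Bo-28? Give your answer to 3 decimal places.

Writing the weighted mean with unknown fraction x of Bo-28:
27.968·x + 29.948·(1 − x) = 29.128
(27.968 − 29.948)·x = 29.128 − 29.948
x = -0.820 / -1.980 = 0.41414 → 41.414% Bo-28, 58.586% Bo-30.

41.414%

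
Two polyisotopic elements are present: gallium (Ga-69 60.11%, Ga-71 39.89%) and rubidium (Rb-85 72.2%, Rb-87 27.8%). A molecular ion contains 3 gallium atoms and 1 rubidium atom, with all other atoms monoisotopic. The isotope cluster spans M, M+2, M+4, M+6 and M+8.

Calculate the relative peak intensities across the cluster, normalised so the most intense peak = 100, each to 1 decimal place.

42.1 : 100.0 : 87.9 : 33.7 : 4.7

Gallium pattern (n=3): 0.21719018 : 0.43239309 : 0.28694328 : 0.06347345
Rubidium pattern (n=1): 0.7220 : 0.2780
Convolve the two distributions (both contribute in 2-u steps):
  M: 0.21719018×0.7220 = 0.156811
  M+2: 0.21719018×0.2780 + 0.43239309×0.7220 = 0.372567
  M+4: 0.43239309×0.2780 + 0.28694328×0.7220 = 0.327378
  M+6: 0.28694328×0.2780 + 0.06347345×0.7220 = 0.125598
  M+8: 0.06347345×0.2780 = 0.017646
Scale to base peak (0.372567) = 100: 42.1 : 100.0 : 87.9 : 33.7 : 4.7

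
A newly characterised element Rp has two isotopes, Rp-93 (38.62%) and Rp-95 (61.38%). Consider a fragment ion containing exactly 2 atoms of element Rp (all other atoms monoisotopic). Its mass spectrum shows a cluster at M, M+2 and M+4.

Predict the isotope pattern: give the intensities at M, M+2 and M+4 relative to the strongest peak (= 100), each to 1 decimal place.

Each Rp atom is independently Rp-93 (p = 0.3862) or Rp-95 (q = 0.6138); the cluster is the binomial expansion (p + q)^2.
P(M) = 0.3862^2 = 0.149150
P(M+2) = 2 × 0.3862^1 × 0.6138^1 = 0.474099
P(M+4) = 0.6138^2 = 0.376750
The M+2 peak is largest (0.474099); scaling to 100 gives 31.5 : 100.0 : 79.5.

31.5 : 100.0 : 79.5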